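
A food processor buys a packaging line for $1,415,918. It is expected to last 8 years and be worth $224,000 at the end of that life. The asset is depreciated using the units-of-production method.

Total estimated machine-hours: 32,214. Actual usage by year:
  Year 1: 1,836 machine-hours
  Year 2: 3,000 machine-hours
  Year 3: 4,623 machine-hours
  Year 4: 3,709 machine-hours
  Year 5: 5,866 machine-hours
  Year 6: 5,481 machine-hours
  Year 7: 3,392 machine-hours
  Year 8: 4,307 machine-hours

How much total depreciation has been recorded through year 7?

Depreciable base = $1,415,918 − $224,000 = $1,191,918.
Rate = $1,191,918 / 32,214 machine-hours = $37 per machine-hour.
Year 1: 1,836 × $37 = $67,932. Book value $1,347,986.
Year 2: 3,000 × $37 = $111,000. Book value $1,236,986.
Year 3: 4,623 × $37 = $171,051. Book value $1,065,935.
Year 4: 3,709 × $37 = $137,233. Book value $928,702.
Year 5: 5,866 × $37 = $217,042. Book value $711,660.
Year 6: 5,481 × $37 = $202,797. Book value $508,863.
Year 7: 3,392 × $37 = $125,504. Book value $383,359.
Accumulated through year 7 = $1,415,918 − $383,359 = $1,032,559.

$1,032,559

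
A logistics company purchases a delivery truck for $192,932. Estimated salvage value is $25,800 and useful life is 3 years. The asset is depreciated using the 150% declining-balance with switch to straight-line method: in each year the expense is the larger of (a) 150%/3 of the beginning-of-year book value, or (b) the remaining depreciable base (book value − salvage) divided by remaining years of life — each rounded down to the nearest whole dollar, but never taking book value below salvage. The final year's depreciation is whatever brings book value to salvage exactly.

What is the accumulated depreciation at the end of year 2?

Depreciable base = $192,932 − $25,800 = $167,132.
Year 1: DB = ⌊$192,932 × 150%/3⌋ = $96,466; SL = ⌊$167,132/3⌋ = $55,710 → take DB $96,466. Book value $96,466.
Year 2: DB = ⌊$96,466 × 150%/3⌋ = $48,233; SL = ⌊$70,666/2⌋ = $35,333 → take DB $48,233. Book value $48,233.
Accumulated through year 2 = $192,932 − $48,233 = $144,699.

$144,699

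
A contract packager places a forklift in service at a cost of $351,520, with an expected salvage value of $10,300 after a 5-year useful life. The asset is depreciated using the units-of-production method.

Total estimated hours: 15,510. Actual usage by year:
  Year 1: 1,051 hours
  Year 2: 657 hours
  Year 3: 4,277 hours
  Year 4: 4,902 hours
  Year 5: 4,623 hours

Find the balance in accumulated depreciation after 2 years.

Depreciable base = $351,520 − $10,300 = $341,220.
Rate = $341,220 / 15,510 hours = $22 per hour.
Year 1: 1,051 × $22 = $23,122. Book value $328,398.
Year 2: 657 × $22 = $14,454. Book value $313,944.
Accumulated through year 2 = $351,520 − $313,944 = $37,576.

$37,576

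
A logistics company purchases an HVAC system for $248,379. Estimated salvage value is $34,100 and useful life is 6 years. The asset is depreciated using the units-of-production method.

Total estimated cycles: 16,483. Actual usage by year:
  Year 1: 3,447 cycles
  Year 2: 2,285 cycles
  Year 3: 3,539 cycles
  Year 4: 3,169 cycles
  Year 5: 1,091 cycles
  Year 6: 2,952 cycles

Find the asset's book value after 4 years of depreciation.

$86,659

Depreciable base = $248,379 − $34,100 = $214,279.
Rate = $214,279 / 16,483 cycles = $13 per cycle.
Year 1: 3,447 × $13 = $44,811. Book value $203,568.
Year 2: 2,285 × $13 = $29,705. Book value $173,863.
Year 3: 3,539 × $13 = $46,007. Book value $127,856.
Year 4: 3,169 × $13 = $41,197. Book value $86,659.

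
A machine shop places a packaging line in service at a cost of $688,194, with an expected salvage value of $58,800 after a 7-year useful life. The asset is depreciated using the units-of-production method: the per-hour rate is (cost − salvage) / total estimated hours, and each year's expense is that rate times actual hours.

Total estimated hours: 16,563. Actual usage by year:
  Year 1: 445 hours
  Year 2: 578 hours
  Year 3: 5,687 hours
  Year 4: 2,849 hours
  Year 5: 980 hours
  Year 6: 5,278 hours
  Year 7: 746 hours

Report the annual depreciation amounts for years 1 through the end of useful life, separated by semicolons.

$16,910; $21,964; $216,106; $108,262; $37,240; $200,564; $28,348

Depreciable base = $688,194 − $58,800 = $629,394.
Rate = $629,394 / 16,563 hours = $38 per hour.
Year 1: 445 × $38 = $16,910. Book value $671,284.
Year 2: 578 × $38 = $21,964. Book value $649,320.
Year 3: 5,687 × $38 = $216,106. Book value $433,214.
Year 4: 2,849 × $38 = $108,262. Book value $324,952.
Year 5: 980 × $38 = $37,240. Book value $287,712.
Year 6: 5,278 × $38 = $200,564. Book value $87,148.
Year 7: 746 × $38 = $28,348. Book value $58,800.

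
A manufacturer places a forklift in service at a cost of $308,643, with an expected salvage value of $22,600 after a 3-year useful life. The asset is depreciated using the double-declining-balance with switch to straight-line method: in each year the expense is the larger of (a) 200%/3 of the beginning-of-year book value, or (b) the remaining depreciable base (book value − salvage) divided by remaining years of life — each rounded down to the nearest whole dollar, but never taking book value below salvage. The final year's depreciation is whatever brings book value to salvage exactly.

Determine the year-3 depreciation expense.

$11,694

Depreciable base = $308,643 − $22,600 = $286,043.
Year 1: DB = ⌊$308,643 × 200%/3⌋ = $205,762; SL = ⌊$286,043/3⌋ = $95,347 → take DB $205,762. Book value $102,881.
Year 2: DB = ⌊$102,881 × 200%/3⌋ = $68,587; SL = ⌊$80,281/2⌋ = $40,140 → take DB $68,587. Book value $34,294.
Year 3 (final): $34,294 − $22,600 = $11,694. Book value $22,600.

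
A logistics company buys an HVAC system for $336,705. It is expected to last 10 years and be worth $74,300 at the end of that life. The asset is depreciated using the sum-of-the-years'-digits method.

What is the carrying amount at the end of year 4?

Depreciable base = $336,705 − $74,300 = $262,405.
Sum of the years' digits = 10+9+8+7+6+5+4+3+2+1 = 55.
Year 1: $262,405 × 10/55 = $47,710. Book value $288,995.
Year 2: $262,405 × 9/55 = $42,939. Book value $246,056.
Year 3: $262,405 × 8/55 = $38,168. Book value $207,888.
Year 4: $262,405 × 7/55 = $33,397. Book value $174,491.

$174,491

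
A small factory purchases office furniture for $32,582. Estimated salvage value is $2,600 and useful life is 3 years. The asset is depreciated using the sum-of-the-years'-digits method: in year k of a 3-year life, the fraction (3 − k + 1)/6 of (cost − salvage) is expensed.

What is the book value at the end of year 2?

Depreciable base = $32,582 − $2,600 = $29,982.
Sum of the years' digits = 3+2+1 = 6.
Year 1: $29,982 × 3/6 = $14,991. Book value $17,591.
Year 2: $29,982 × 2/6 = $9,994. Book value $7,597.

$7,597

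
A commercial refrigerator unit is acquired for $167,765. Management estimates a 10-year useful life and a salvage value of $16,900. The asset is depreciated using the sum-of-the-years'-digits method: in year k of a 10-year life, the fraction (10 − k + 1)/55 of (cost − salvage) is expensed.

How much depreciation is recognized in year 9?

Depreciable base = $167,765 − $16,900 = $150,865.
Sum of the years' digits = 10+9+8+7+6+5+4+3+2+1 = 55.
Year 1: $150,865 × 10/55 = $27,430. Book value $140,335.
Year 2: $150,865 × 9/55 = $24,687. Book value $115,648.
Year 3: $150,865 × 8/55 = $21,944. Book value $93,704.
Year 4: $150,865 × 7/55 = $19,201. Book value $74,503.
Year 5: $150,865 × 6/55 = $16,458. Book value $58,045.
Year 6: $150,865 × 5/55 = $13,715. Book value $44,330.
Year 7: $150,865 × 4/55 = $10,972. Book value $33,358.
Year 8: $150,865 × 3/55 = $8,229. Book value $25,129.
Year 9: $150,865 × 2/55 = $5,486. Book value $19,643.

$5,486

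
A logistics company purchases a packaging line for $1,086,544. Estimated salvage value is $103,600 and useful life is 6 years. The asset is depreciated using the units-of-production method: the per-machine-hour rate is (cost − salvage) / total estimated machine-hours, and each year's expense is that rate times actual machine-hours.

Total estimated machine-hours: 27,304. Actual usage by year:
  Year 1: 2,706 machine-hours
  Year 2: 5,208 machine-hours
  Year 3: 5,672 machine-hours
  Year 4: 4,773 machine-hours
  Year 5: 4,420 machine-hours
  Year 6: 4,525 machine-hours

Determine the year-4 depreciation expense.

Depreciable base = $1,086,544 − $103,600 = $982,944.
Rate = $982,944 / 27,304 machine-hours = $36 per machine-hour.
Year 1: 2,706 × $36 = $97,416. Book value $989,128.
Year 2: 5,208 × $36 = $187,488. Book value $801,640.
Year 3: 5,672 × $36 = $204,192. Book value $597,448.
Year 4: 4,773 × $36 = $171,828. Book value $425,620.

$171,828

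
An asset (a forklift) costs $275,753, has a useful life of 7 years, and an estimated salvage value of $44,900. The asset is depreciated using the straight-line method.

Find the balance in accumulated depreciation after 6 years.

Depreciable base = $275,753 − $44,900 = $230,853.
Annual expense = $230,853 / 7 = $32,979.
End of year 1: book value $242,774.
End of year 2: book value $209,795.
End of year 3: book value $176,816.
End of year 4: book value $143,837.
End of year 5: book value $110,858.
End of year 6: book value $77,879.
Accumulated through year 6 = $275,753 − $77,879 = $197,874.

$197,874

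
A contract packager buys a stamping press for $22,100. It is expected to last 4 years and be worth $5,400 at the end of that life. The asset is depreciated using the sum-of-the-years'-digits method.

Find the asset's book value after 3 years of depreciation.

$7,070

Depreciable base = $22,100 − $5,400 = $16,700.
Sum of the years' digits = 4+3+2+1 = 10.
Year 1: $16,700 × 4/10 = $6,680. Book value $15,420.
Year 2: $16,700 × 3/10 = $5,010. Book value $10,410.
Year 3: $16,700 × 2/10 = $3,340. Book value $7,070.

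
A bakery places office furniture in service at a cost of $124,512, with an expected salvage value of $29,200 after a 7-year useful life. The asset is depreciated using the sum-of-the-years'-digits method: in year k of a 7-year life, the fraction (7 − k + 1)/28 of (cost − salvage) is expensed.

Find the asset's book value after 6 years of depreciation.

Depreciable base = $124,512 − $29,200 = $95,312.
Sum of the years' digits = 7+6+5+4+3+2+1 = 28.
Year 1: $95,312 × 7/28 = $23,828. Book value $100,684.
Year 2: $95,312 × 6/28 = $20,424. Book value $80,260.
Year 3: $95,312 × 5/28 = $17,020. Book value $63,240.
Year 4: $95,312 × 4/28 = $13,616. Book value $49,624.
Year 5: $95,312 × 3/28 = $10,212. Book value $39,412.
Year 6: $95,312 × 2/28 = $6,808. Book value $32,604.

$32,604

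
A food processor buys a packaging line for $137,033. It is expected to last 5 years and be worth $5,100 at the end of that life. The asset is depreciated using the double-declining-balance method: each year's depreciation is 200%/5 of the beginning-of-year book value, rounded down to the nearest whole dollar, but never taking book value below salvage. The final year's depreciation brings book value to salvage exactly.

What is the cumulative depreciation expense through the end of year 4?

$119,273

Depreciable base = $137,033 − $5,100 = $131,933.
Year 1: ⌊$137,033 × 200%/5⌋ = $54,813. Book value $82,220.
Year 2: ⌊$82,220 × 200%/5⌋ = $32,888. Book value $49,332.
Year 3: ⌊$49,332 × 200%/5⌋ = $19,732. Book value $29,600.
Year 4: ⌊$29,600 × 200%/5⌋ = $11,840. Book value $17,760.
Accumulated through year 4 = $137,033 − $17,760 = $119,273.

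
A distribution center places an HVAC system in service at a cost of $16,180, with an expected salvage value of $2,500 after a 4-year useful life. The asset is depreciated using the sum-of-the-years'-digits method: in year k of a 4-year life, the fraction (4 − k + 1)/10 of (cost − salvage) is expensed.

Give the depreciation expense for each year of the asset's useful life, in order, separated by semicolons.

Depreciable base = $16,180 − $2,500 = $13,680.
Sum of the years' digits = 4+3+2+1 = 10.
Year 1: $13,680 × 4/10 = $5,472. Book value $10,708.
Year 2: $13,680 × 3/10 = $4,104. Book value $6,604.
Year 3: $13,680 × 2/10 = $2,736. Book value $3,868.
Year 4: $13,680 × 1/10 = $1,368. Book value $2,500.

$5,472; $4,104; $2,736; $1,368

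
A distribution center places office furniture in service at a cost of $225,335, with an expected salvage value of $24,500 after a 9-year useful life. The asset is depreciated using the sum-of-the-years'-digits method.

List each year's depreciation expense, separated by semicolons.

$40,167; $35,704; $31,241; $26,778; $22,315; $17,852; $13,389; $8,926; $4,463

Depreciable base = $225,335 − $24,500 = $200,835.
Sum of the years' digits = 9+8+7+6+5+4+3+2+1 = 45.
Year 1: $200,835 × 9/45 = $40,167. Book value $185,168.
Year 2: $200,835 × 8/45 = $35,704. Book value $149,464.
Year 3: $200,835 × 7/45 = $31,241. Book value $118,223.
Year 4: $200,835 × 6/45 = $26,778. Book value $91,445.
Year 5: $200,835 × 5/45 = $22,315. Book value $69,130.
Year 6: $200,835 × 4/45 = $17,852. Book value $51,278.
Year 7: $200,835 × 3/45 = $13,389. Book value $37,889.
Year 8: $200,835 × 2/45 = $8,926. Book value $28,963.
Year 9: $200,835 × 1/45 = $4,463. Book value $24,500.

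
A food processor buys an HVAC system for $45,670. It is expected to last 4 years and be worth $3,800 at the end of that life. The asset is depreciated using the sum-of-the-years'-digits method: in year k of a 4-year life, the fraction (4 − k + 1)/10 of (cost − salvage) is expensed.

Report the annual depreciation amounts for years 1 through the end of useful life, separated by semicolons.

Depreciable base = $45,670 − $3,800 = $41,870.
Sum of the years' digits = 4+3+2+1 = 10.
Year 1: $41,870 × 4/10 = $16,748. Book value $28,922.
Year 2: $41,870 × 3/10 = $12,561. Book value $16,361.
Year 3: $41,870 × 2/10 = $8,374. Book value $7,987.
Year 4: $41,870 × 1/10 = $4,187. Book value $3,800.

$16,748; $12,561; $8,374; $4,187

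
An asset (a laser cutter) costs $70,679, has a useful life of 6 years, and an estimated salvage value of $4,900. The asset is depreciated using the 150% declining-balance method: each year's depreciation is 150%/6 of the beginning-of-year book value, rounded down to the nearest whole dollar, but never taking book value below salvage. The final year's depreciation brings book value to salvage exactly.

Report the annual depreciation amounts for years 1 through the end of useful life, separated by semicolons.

Depreciable base = $70,679 − $4,900 = $65,779.
Year 1: ⌊$70,679 × 150%/6⌋ = $17,669. Book value $53,010.
Year 2: ⌊$53,010 × 150%/6⌋ = $13,252. Book value $39,758.
Year 3: ⌊$39,758 × 150%/6⌋ = $9,939. Book value $29,819.
Year 4: ⌊$29,819 × 150%/6⌋ = $7,454. Book value $22,365.
Year 5: ⌊$22,365 × 150%/6⌋ = $5,591. Book value $16,774.
Year 6 (final): $16,774 − $4,900 = $11,874. Book value $4,900.

$17,669; $13,252; $9,939; $7,454; $5,591; $11,874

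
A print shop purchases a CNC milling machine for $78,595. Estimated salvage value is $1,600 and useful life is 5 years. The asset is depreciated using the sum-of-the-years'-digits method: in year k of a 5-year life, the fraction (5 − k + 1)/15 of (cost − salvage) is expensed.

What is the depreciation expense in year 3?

Depreciable base = $78,595 − $1,600 = $76,995.
Sum of the years' digits = 5+4+3+2+1 = 15.
Year 1: $76,995 × 5/15 = $25,665. Book value $52,930.
Year 2: $76,995 × 4/15 = $20,532. Book value $32,398.
Year 3: $76,995 × 3/15 = $15,399. Book value $16,999.

$15,399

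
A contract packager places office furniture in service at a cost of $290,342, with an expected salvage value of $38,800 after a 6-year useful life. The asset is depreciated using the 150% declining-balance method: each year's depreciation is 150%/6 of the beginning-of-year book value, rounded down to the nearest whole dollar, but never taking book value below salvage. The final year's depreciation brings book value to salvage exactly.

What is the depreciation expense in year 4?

$30,622

Depreciable base = $290,342 − $38,800 = $251,542.
Year 1: ⌊$290,342 × 150%/6⌋ = $72,585. Book value $217,757.
Year 2: ⌊$217,757 × 150%/6⌋ = $54,439. Book value $163,318.
Year 3: ⌊$163,318 × 150%/6⌋ = $40,829. Book value $122,489.
Year 4: ⌊$122,489 × 150%/6⌋ = $30,622. Book value $91,867.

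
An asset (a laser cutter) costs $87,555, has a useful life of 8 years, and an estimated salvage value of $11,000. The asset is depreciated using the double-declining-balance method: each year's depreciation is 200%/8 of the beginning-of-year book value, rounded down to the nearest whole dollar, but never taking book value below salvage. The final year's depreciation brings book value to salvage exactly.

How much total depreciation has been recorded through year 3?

$50,616

Depreciable base = $87,555 − $11,000 = $76,555.
Year 1: ⌊$87,555 × 200%/8⌋ = $21,888. Book value $65,667.
Year 2: ⌊$65,667 × 200%/8⌋ = $16,416. Book value $49,251.
Year 3: ⌊$49,251 × 200%/8⌋ = $12,312. Book value $36,939.
Accumulated through year 3 = $87,555 − $36,939 = $50,616.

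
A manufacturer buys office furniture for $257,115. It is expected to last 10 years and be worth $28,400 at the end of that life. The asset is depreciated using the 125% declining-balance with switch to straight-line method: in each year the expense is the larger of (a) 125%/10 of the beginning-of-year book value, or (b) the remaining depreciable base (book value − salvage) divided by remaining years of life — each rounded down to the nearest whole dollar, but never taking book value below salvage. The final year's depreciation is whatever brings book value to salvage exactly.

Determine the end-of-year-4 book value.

$150,717

Depreciable base = $257,115 − $28,400 = $228,715.
Year 1: DB = ⌊$257,115 × 125%/10⌋ = $32,139; SL = ⌊$228,715/10⌋ = $22,871 → take DB $32,139. Book value $224,976.
Year 2: DB = ⌊$224,976 × 125%/10⌋ = $28,122; SL = ⌊$196,576/9⌋ = $21,841 → take DB $28,122. Book value $196,854.
Year 3: DB = ⌊$196,854 × 125%/10⌋ = $24,606; SL = ⌊$168,454/8⌋ = $21,056 → take DB $24,606. Book value $172,248.
Year 4: DB = ⌊$172,248 × 125%/10⌋ = $21,531; SL = ⌊$143,848/7⌋ = $20,549 → take DB $21,531. Book value $150,717.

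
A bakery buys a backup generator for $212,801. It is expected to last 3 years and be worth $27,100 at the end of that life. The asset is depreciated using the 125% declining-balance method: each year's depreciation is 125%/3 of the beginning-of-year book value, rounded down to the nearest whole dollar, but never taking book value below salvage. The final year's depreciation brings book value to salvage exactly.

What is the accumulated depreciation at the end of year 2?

Depreciable base = $212,801 − $27,100 = $185,701.
Year 1: ⌊$212,801 × 125%/3⌋ = $88,667. Book value $124,134.
Year 2: ⌊$124,134 × 125%/3⌋ = $51,722. Book value $72,412.
Accumulated through year 2 = $212,801 − $72,412 = $140,389.

$140,389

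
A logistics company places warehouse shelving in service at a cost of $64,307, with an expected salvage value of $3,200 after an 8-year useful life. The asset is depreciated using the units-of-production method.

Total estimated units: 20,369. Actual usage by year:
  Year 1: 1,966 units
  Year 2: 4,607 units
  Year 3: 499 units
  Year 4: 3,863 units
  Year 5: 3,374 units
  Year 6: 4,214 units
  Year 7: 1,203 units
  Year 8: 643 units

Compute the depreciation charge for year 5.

$10,122

Depreciable base = $64,307 − $3,200 = $61,107.
Rate = $61,107 / 20,369 units = $3 per unit.
Year 1: 1,966 × $3 = $5,898. Book value $58,409.
Year 2: 4,607 × $3 = $13,821. Book value $44,588.
Year 3: 499 × $3 = $1,497. Book value $43,091.
Year 4: 3,863 × $3 = $11,589. Book value $31,502.
Year 5: 3,374 × $3 = $10,122. Book value $21,380.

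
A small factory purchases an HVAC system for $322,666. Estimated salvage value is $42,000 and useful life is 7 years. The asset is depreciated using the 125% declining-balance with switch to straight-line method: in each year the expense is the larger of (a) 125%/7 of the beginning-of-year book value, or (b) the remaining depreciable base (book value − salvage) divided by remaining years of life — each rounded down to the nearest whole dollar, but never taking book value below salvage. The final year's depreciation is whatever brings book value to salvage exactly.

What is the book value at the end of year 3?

$178,840

Depreciable base = $322,666 − $42,000 = $280,666.
Year 1: DB = ⌊$322,666 × 125%/7⌋ = $57,618; SL = ⌊$280,666/7⌋ = $40,095 → take DB $57,618. Book value $265,048.
Year 2: DB = ⌊$265,048 × 125%/7⌋ = $47,330; SL = ⌊$223,048/6⌋ = $37,174 → take DB $47,330. Book value $217,718.
Year 3: DB = ⌊$217,718 × 125%/7⌋ = $38,878; SL = ⌊$175,718/5⌋ = $35,143 → take DB $38,878. Book value $178,840.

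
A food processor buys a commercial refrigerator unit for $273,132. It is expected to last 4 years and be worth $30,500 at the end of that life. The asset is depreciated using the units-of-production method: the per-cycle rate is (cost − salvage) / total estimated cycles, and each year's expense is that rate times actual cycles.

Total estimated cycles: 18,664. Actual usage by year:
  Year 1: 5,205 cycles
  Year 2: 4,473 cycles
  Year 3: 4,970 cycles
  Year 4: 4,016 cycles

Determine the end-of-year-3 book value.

Depreciable base = $273,132 − $30,500 = $242,632.
Rate = $242,632 / 18,664 cycles = $13 per cycle.
Year 1: 5,205 × $13 = $67,665. Book value $205,467.
Year 2: 4,473 × $13 = $58,149. Book value $147,318.
Year 3: 4,970 × $13 = $64,610. Book value $82,708.

$82,708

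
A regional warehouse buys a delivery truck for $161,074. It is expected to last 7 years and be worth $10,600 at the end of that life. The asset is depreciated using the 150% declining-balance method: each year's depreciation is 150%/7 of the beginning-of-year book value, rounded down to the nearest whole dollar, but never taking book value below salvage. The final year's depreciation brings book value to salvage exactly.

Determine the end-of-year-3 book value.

$78,132

Depreciable base = $161,074 − $10,600 = $150,474.
Year 1: ⌊$161,074 × 150%/7⌋ = $34,515. Book value $126,559.
Year 2: ⌊$126,559 × 150%/7⌋ = $27,119. Book value $99,440.
Year 3: ⌊$99,440 × 150%/7⌋ = $21,308. Book value $78,132.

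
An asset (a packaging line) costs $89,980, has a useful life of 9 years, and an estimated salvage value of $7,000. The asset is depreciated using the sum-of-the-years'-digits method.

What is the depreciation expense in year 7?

$5,532

Depreciable base = $89,980 − $7,000 = $82,980.
Sum of the years' digits = 9+8+7+6+5+4+3+2+1 = 45.
Year 1: $82,980 × 9/45 = $16,596. Book value $73,384.
Year 2: $82,980 × 8/45 = $14,752. Book value $58,632.
Year 3: $82,980 × 7/45 = $12,908. Book value $45,724.
Year 4: $82,980 × 6/45 = $11,064. Book value $34,660.
Year 5: $82,980 × 5/45 = $9,220. Book value $25,440.
Year 6: $82,980 × 4/45 = $7,376. Book value $18,064.
Year 7: $82,980 × 3/45 = $5,532. Book value $12,532.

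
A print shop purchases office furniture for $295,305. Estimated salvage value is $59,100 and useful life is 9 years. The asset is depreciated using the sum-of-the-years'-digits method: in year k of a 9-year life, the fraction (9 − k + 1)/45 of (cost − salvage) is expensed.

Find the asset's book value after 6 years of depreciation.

Depreciable base = $295,305 − $59,100 = $236,205.
Sum of the years' digits = 9+8+7+6+5+4+3+2+1 = 45.
Year 1: $236,205 × 9/45 = $47,241. Book value $248,064.
Year 2: $236,205 × 8/45 = $41,992. Book value $206,072.
Year 3: $236,205 × 7/45 = $36,743. Book value $169,329.
Year 4: $236,205 × 6/45 = $31,494. Book value $137,835.
Year 5: $236,205 × 5/45 = $26,245. Book value $111,590.
Year 6: $236,205 × 4/45 = $20,996. Book value $90,594.

$90,594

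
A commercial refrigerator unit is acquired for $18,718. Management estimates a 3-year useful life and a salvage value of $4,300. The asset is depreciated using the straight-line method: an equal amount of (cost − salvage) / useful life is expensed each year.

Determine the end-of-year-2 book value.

$9,106

Depreciable base = $18,718 − $4,300 = $14,418.
Annual expense = $14,418 / 3 = $4,806.
End of year 1: book value $13,912.
End of year 2: book value $9,106.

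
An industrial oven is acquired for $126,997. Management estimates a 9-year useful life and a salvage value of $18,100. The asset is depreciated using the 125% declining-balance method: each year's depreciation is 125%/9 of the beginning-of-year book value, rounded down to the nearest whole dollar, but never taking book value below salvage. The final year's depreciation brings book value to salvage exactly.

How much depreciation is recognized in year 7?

$7,191

Depreciable base = $126,997 − $18,100 = $108,897.
Year 1: ⌊$126,997 × 125%/9⌋ = $17,638. Book value $109,359.
Year 2: ⌊$109,359 × 125%/9⌋ = $15,188. Book value $94,171.
Year 3: ⌊$94,171 × 125%/9⌋ = $13,079. Book value $81,092.
Year 4: ⌊$81,092 × 125%/9⌋ = $11,262. Book value $69,830.
Year 5: ⌊$69,830 × 125%/9⌋ = $9,698. Book value $60,132.
Year 6: ⌊$60,132 × 125%/9⌋ = $8,351. Book value $51,781.
Year 7: ⌊$51,781 × 125%/9⌋ = $7,191. Book value $44,590.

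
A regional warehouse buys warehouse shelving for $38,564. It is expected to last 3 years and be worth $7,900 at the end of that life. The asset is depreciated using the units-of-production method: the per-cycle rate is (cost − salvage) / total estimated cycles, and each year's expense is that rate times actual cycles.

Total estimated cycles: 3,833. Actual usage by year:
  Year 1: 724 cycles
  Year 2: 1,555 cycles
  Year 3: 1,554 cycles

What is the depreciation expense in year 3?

$12,432

Depreciable base = $38,564 − $7,900 = $30,664.
Rate = $30,664 / 3,833 cycles = $8 per cycle.
Year 1: 724 × $8 = $5,792. Book value $32,772.
Year 2: 1,555 × $8 = $12,440. Book value $20,332.
Year 3: 1,554 × $8 = $12,432. Book value $7,900.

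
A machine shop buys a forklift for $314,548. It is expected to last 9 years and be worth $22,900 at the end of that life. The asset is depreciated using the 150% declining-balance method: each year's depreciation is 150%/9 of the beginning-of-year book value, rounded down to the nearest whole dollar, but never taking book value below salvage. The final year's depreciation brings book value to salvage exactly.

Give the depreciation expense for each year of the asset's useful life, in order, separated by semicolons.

Depreciable base = $314,548 − $22,900 = $291,648.
Year 1: ⌊$314,548 × 150%/9⌋ = $52,424. Book value $262,124.
Year 2: ⌊$262,124 × 150%/9⌋ = $43,687. Book value $218,437.
Year 3: ⌊$218,437 × 150%/9⌋ = $36,406. Book value $182,031.
Year 4: ⌊$182,031 × 150%/9⌋ = $30,338. Book value $151,693.
Year 5: ⌊$151,693 × 150%/9⌋ = $25,282. Book value $126,411.
Year 6: ⌊$126,411 × 150%/9⌋ = $21,068. Book value $105,343.
Year 7: ⌊$105,343 × 150%/9⌋ = $17,557. Book value $87,786.
Year 8: ⌊$87,786 × 150%/9⌋ = $14,631. Book value $73,155.
Year 9 (final): $73,155 − $22,900 = $50,255. Book value $22,900.

$52,424; $43,687; $36,406; $30,338; $25,282; $21,068; $17,557; $14,631; $50,255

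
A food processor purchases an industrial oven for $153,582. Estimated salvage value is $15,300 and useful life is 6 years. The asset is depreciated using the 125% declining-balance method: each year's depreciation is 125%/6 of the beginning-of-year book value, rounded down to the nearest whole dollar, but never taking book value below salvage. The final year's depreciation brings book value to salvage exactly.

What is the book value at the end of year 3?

Depreciable base = $153,582 − $15,300 = $138,282.
Year 1: ⌊$153,582 × 125%/6⌋ = $31,996. Book value $121,586.
Year 2: ⌊$121,586 × 125%/6⌋ = $25,330. Book value $96,256.
Year 3: ⌊$96,256 × 125%/6⌋ = $20,053. Book value $76,203.

$76,203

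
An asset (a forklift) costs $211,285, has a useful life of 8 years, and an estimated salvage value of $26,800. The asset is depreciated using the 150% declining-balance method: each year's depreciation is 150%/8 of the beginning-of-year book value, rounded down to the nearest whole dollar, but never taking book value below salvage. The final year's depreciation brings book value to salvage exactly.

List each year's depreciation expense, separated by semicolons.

Depreciable base = $211,285 − $26,800 = $184,485.
Year 1: ⌊$211,285 × 150%/8⌋ = $39,615. Book value $171,670.
Year 2: ⌊$171,670 × 150%/8⌋ = $32,188. Book value $139,482.
Year 3: ⌊$139,482 × 150%/8⌋ = $26,152. Book value $113,330.
Year 4: ⌊$113,330 × 150%/8⌋ = $21,249. Book value $92,081.
Year 5: ⌊$92,081 × 150%/8⌋ = $17,265. Book value $74,816.
Year 6: ⌊$74,816 × 150%/8⌋ = $14,028. Book value $60,788.
Year 7: ⌊$60,788 × 150%/8⌋ = $11,397. Book value $49,391.
Year 8 (final): $49,391 − $26,800 = $22,591. Book value $26,800.

$39,615; $32,188; $26,152; $21,249; $17,265; $14,028; $11,397; $22,591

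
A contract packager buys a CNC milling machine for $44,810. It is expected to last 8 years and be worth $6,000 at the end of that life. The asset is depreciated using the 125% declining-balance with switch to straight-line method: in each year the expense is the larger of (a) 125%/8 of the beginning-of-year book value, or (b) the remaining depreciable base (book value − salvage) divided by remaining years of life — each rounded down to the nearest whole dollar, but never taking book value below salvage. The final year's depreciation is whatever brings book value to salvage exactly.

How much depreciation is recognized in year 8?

$4,179

Depreciable base = $44,810 − $6,000 = $38,810.
Year 1: DB = ⌊$44,810 × 125%/8⌋ = $7,001; SL = ⌊$38,810/8⌋ = $4,851 → take DB $7,001. Book value $37,809.
Year 2: DB = ⌊$37,809 × 125%/8⌋ = $5,907; SL = ⌊$31,809/7⌋ = $4,544 → take DB $5,907. Book value $31,902.
Year 3: DB = ⌊$31,902 × 125%/8⌋ = $4,984; SL = ⌊$25,902/6⌋ = $4,317 → take DB $4,984. Book value $26,918.
Year 4: DB = ⌊$26,918 × 125%/8⌋ = $4,205; SL = ⌊$20,918/5⌋ = $4,183 → take DB $4,205. Book value $22,713.
Year 5: DB = ⌊$22,713 × 125%/8⌋ = $3,548; SL = ⌊$16,713/4⌋ = $4,178 → take SL $4,178. Book value $18,535.
Year 6: DB = ⌊$18,535 × 125%/8⌋ = $2,896; SL = ⌊$12,535/3⌋ = $4,178 → take SL $4,178. Book value $14,357.
Year 7: DB = ⌊$14,357 × 125%/8⌋ = $2,243; SL = ⌊$8,357/2⌋ = $4,178 → take SL $4,178. Book value $10,179.
Year 8 (final): $10,179 − $6,000 = $4,179. Book value $6,000.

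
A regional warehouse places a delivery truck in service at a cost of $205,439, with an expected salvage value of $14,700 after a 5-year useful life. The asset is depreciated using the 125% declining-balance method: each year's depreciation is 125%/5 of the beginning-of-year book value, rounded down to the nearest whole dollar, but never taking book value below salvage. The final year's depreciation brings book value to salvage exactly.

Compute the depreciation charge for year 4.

Depreciable base = $205,439 − $14,700 = $190,739.
Year 1: ⌊$205,439 × 125%/5⌋ = $51,359. Book value $154,080.
Year 2: ⌊$154,080 × 125%/5⌋ = $38,520. Book value $115,560.
Year 3: ⌊$115,560 × 125%/5⌋ = $28,890. Book value $86,670.
Year 4: ⌊$86,670 × 125%/5⌋ = $21,667. Book value $65,003.

$21,667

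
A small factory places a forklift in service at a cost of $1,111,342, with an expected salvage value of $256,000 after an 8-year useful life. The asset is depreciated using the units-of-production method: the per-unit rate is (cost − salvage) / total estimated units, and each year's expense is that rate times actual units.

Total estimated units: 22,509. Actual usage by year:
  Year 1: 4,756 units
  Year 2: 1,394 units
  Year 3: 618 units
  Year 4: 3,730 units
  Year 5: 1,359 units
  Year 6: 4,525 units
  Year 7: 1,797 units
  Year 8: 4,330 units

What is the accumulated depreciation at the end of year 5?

$450,566

Depreciable base = $1,111,342 − $256,000 = $855,342.
Rate = $855,342 / 22,509 units = $38 per unit.
Year 1: 4,756 × $38 = $180,728. Book value $930,614.
Year 2: 1,394 × $38 = $52,972. Book value $877,642.
Year 3: 618 × $38 = $23,484. Book value $854,158.
Year 4: 3,730 × $38 = $141,740. Book value $712,418.
Year 5: 1,359 × $38 = $51,642. Book value $660,776.
Accumulated through year 5 = $1,111,342 − $660,776 = $450,566.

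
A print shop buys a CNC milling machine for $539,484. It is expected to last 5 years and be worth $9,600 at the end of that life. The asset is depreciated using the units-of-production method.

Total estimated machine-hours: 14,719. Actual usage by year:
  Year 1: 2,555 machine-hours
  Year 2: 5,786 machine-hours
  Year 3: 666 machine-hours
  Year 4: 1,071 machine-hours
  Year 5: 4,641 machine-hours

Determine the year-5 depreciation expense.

Depreciable base = $539,484 − $9,600 = $529,884.
Rate = $529,884 / 14,719 machine-hours = $36 per machine-hour.
Year 1: 2,555 × $36 = $91,980. Book value $447,504.
Year 2: 5,786 × $36 = $208,296. Book value $239,208.
Year 3: 666 × $36 = $23,976. Book value $215,232.
Year 4: 1,071 × $36 = $38,556. Book value $176,676.
Year 5: 4,641 × $36 = $167,076. Book value $9,600.

$167,076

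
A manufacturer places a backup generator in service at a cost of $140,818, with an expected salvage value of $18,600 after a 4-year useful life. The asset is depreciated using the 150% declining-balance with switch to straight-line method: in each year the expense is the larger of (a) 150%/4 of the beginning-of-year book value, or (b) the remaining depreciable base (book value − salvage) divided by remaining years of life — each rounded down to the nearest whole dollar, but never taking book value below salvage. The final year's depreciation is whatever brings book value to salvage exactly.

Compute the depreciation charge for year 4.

$15,780

Depreciable base = $140,818 − $18,600 = $122,218.
Year 1: DB = ⌊$140,818 × 150%/4⌋ = $52,806; SL = ⌊$122,218/4⌋ = $30,554 → take DB $52,806. Book value $88,012.
Year 2: DB = ⌊$88,012 × 150%/4⌋ = $33,004; SL = ⌊$69,412/3⌋ = $23,137 → take DB $33,004. Book value $55,008.
Year 3: DB = ⌊$55,008 × 150%/4⌋ = $20,628; SL = ⌊$36,408/2⌋ = $18,204 → take DB $20,628. Book value $34,380.
Year 4 (final): $34,380 − $18,600 = $15,780. Book value $18,600.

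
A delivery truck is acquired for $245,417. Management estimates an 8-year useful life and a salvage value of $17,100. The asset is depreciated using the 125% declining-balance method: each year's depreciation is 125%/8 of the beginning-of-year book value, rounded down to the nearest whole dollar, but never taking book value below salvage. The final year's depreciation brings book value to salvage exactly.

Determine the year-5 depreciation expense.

Depreciable base = $245,417 − $17,100 = $228,317.
Year 1: ⌊$245,417 × 125%/8⌋ = $38,346. Book value $207,071.
Year 2: ⌊$207,071 × 125%/8⌋ = $32,354. Book value $174,717.
Year 3: ⌊$174,717 × 125%/8⌋ = $27,299. Book value $147,418.
Year 4: ⌊$147,418 × 125%/8⌋ = $23,034. Book value $124,384.
Year 5: ⌊$124,384 × 125%/8⌋ = $19,435. Book value $104,949.

$19,435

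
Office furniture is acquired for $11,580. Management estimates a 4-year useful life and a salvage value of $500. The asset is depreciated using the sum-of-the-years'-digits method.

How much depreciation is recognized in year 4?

$1,108

Depreciable base = $11,580 − $500 = $11,080.
Sum of the years' digits = 4+3+2+1 = 10.
Year 1: $11,080 × 4/10 = $4,432. Book value $7,148.
Year 2: $11,080 × 3/10 = $3,324. Book value $3,824.
Year 3: $11,080 × 2/10 = $2,216. Book value $1,608.
Year 4: $11,080 × 1/10 = $1,108. Book value $500.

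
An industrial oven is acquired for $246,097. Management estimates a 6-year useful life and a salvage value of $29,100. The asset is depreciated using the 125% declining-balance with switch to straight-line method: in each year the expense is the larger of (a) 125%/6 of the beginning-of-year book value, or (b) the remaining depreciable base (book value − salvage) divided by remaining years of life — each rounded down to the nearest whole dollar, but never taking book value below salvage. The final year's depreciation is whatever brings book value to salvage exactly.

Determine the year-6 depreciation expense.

$31,002

Depreciable base = $246,097 − $29,100 = $216,997.
Year 1: DB = ⌊$246,097 × 125%/6⌋ = $51,270; SL = ⌊$216,997/6⌋ = $36,166 → take DB $51,270. Book value $194,827.
Year 2: DB = ⌊$194,827 × 125%/6⌋ = $40,588; SL = ⌊$165,727/5⌋ = $33,145 → take DB $40,588. Book value $154,239.
Year 3: DB = ⌊$154,239 × 125%/6⌋ = $32,133; SL = ⌊$125,139/4⌋ = $31,284 → take DB $32,133. Book value $122,106.
Year 4: DB = ⌊$122,106 × 125%/6⌋ = $25,438; SL = ⌊$93,006/3⌋ = $31,002 → take SL $31,002. Book value $91,104.
Year 5: DB = ⌊$91,104 × 125%/6⌋ = $18,980; SL = ⌊$62,004/2⌋ = $31,002 → take SL $31,002. Book value $60,102.
Year 6 (final): $60,102 − $29,100 = $31,002. Book value $29,100.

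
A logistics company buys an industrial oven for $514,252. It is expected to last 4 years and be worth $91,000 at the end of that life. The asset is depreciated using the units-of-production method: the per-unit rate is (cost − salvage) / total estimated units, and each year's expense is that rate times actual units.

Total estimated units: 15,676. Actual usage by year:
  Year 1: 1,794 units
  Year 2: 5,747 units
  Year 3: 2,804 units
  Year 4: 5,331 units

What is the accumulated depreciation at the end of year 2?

$203,607

Depreciable base = $514,252 − $91,000 = $423,252.
Rate = $423,252 / 15,676 units = $27 per unit.
Year 1: 1,794 × $27 = $48,438. Book value $465,814.
Year 2: 5,747 × $27 = $155,169. Book value $310,645.
Accumulated through year 2 = $514,252 − $310,645 = $203,607.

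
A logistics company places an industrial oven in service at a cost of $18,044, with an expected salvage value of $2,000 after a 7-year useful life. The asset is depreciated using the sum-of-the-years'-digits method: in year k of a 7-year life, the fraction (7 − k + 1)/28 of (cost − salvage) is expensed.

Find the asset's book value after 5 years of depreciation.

Depreciable base = $18,044 − $2,000 = $16,044.
Sum of the years' digits = 7+6+5+4+3+2+1 = 28.
Year 1: $16,044 × 7/28 = $4,011. Book value $14,033.
Year 2: $16,044 × 6/28 = $3,438. Book value $10,595.
Year 3: $16,044 × 5/28 = $2,865. Book value $7,730.
Year 4: $16,044 × 4/28 = $2,292. Book value $5,438.
Year 5: $16,044 × 3/28 = $1,719. Book value $3,719.

$3,719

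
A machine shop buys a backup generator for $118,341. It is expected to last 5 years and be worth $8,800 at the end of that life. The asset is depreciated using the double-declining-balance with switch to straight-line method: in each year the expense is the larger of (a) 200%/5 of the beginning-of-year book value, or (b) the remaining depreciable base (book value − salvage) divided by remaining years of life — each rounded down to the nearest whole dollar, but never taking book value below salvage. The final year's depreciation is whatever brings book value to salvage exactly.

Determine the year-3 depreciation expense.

Depreciable base = $118,341 − $8,800 = $109,541.
Year 1: DB = ⌊$118,341 × 200%/5⌋ = $47,336; SL = ⌊$109,541/5⌋ = $21,908 → take DB $47,336. Book value $71,005.
Year 2: DB = ⌊$71,005 × 200%/5⌋ = $28,402; SL = ⌊$62,205/4⌋ = $15,551 → take DB $28,402. Book value $42,603.
Year 3: DB = ⌊$42,603 × 200%/5⌋ = $17,041; SL = ⌊$33,803/3⌋ = $11,267 → take DB $17,041. Book value $25,562.

$17,041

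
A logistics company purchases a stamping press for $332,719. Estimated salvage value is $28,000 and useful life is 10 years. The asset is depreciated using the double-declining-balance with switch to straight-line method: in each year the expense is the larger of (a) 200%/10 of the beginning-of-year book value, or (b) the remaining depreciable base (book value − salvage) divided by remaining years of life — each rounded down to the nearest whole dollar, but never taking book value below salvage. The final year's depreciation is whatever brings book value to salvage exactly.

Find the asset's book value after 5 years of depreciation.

$109,027

Depreciable base = $332,719 − $28,000 = $304,719.
Year 1: DB = ⌊$332,719 × 200%/10⌋ = $66,543; SL = ⌊$304,719/10⌋ = $30,471 → take DB $66,543. Book value $266,176.
Year 2: DB = ⌊$266,176 × 200%/10⌋ = $53,235; SL = ⌊$238,176/9⌋ = $26,464 → take DB $53,235. Book value $212,941.
Year 3: DB = ⌊$212,941 × 200%/10⌋ = $42,588; SL = ⌊$184,941/8⌋ = $23,117 → take DB $42,588. Book value $170,353.
Year 4: DB = ⌊$170,353 × 200%/10⌋ = $34,070; SL = ⌊$142,353/7⌋ = $20,336 → take DB $34,070. Book value $136,283.
Year 5: DB = ⌊$136,283 × 200%/10⌋ = $27,256; SL = ⌊$108,283/6⌋ = $18,047 → take DB $27,256. Book value $109,027.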